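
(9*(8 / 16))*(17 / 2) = 153 / 4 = 38.25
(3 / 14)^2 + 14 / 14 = 205 / 196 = 1.05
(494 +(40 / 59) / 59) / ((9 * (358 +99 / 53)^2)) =1610169362 / 3798947532747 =0.00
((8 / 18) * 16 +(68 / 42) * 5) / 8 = 479 / 252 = 1.90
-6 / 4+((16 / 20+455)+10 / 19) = 86417 / 190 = 454.83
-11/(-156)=11/156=0.07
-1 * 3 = -3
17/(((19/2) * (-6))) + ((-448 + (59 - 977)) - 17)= -78848/57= -1383.30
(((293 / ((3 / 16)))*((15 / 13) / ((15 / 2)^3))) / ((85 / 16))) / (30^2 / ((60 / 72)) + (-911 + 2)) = 600064 / 127544625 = 0.00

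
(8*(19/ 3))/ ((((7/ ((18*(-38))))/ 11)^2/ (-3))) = -8604807552/ 49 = -175608317.39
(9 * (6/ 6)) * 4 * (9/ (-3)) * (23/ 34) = -1242/ 17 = -73.06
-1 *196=-196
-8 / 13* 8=-64 / 13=-4.92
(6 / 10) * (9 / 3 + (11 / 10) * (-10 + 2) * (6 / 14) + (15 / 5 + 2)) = 444 / 175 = 2.54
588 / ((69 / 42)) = 8232 / 23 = 357.91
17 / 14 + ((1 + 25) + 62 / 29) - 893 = -350641 / 406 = -863.65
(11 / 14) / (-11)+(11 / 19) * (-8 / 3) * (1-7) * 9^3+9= 1798631 / 266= 6761.77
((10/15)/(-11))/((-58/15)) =5/319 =0.02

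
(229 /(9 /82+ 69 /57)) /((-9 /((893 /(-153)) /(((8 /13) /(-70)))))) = -72482939165 /5664978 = -12794.92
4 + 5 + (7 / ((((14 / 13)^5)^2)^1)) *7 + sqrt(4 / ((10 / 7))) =sqrt(70) / 5 + 190986897865 / 5903156224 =34.03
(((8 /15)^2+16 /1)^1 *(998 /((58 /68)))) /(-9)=-124326848 /58725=-2117.10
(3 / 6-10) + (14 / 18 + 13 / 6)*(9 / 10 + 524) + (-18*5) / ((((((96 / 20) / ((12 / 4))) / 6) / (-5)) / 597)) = 181615237 / 180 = 1008973.54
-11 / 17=-0.65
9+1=10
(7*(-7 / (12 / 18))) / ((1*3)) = -49 / 2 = -24.50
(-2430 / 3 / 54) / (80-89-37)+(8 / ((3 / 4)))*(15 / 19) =7645 / 874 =8.75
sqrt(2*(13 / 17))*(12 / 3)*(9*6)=267.13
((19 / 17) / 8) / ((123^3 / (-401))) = -7619 / 253077912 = -0.00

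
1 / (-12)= -1 / 12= -0.08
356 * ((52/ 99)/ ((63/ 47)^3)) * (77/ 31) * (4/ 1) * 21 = 7687885504/ 474579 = 16199.38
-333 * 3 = -999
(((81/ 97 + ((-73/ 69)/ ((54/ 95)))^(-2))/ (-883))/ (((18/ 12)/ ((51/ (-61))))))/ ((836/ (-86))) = -3832114426407/ 52517191116340775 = -0.00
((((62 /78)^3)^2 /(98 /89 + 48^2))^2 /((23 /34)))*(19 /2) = 2015221842055680158172563 /11985691590340855579381251521628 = 0.00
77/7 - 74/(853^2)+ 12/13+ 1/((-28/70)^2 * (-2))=665754539/75671336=8.80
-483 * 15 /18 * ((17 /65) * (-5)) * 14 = 95795 /13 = 7368.85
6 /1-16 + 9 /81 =-89 /9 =-9.89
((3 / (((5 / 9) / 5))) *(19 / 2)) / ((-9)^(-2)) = 41553 / 2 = 20776.50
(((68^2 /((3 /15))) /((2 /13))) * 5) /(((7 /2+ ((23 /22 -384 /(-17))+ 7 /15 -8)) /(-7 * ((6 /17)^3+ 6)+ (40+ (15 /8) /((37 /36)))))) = -37699876500 /2034223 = -18532.81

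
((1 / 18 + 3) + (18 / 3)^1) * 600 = 16300 / 3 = 5433.33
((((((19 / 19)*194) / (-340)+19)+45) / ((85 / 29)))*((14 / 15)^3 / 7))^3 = 230240130841555109229248 / 14498894367279052734375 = 15.88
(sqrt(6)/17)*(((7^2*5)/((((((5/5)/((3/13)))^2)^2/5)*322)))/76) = 14175*sqrt(6)/1697437352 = 0.00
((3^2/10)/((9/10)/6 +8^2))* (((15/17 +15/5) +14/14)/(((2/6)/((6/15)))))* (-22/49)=-197208/5343695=-0.04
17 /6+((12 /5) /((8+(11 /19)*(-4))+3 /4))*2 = 17503 /4890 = 3.58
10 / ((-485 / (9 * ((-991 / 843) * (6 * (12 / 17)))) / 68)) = 1712448 / 27257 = 62.83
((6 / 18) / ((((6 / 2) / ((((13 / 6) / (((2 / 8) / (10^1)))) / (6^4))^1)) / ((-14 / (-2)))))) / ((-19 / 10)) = -2275 / 83106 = -0.03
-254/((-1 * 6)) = 127/3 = 42.33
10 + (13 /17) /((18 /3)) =1033 /102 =10.13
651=651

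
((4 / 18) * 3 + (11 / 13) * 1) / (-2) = -59 / 78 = -0.76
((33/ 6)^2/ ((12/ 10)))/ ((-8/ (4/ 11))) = -55/ 48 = -1.15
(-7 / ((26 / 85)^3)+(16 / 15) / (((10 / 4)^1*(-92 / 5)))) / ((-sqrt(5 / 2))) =1483252483*sqrt(10) / 30318600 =154.71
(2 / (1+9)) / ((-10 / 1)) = -1 / 50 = -0.02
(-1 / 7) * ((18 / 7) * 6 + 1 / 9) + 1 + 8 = 2990 / 441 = 6.78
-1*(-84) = 84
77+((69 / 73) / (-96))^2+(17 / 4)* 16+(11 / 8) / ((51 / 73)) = 40901508835 / 278301696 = 146.97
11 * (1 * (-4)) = -44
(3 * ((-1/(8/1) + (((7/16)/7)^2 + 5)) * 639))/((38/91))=217884303/9728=22397.65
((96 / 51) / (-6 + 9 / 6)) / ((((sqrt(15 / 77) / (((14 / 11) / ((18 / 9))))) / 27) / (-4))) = 65.14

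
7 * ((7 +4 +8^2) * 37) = 19425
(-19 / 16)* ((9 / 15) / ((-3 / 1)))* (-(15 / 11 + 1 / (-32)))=-8911 / 28160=-0.32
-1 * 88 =-88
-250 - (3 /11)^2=-30259 /121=-250.07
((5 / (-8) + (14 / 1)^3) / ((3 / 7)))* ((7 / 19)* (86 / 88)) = 46242329 / 20064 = 2304.74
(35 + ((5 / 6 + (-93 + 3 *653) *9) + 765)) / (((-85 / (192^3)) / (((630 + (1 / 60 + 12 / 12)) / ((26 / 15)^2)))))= -884060926304256 / 2873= -307713514202.66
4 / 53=0.08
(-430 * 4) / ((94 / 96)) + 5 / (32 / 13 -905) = -968679535 / 551451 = -1756.60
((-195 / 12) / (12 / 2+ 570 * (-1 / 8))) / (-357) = -65 / 93177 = -0.00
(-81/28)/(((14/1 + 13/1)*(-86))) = 3/2408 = 0.00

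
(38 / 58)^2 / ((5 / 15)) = 1083 / 841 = 1.29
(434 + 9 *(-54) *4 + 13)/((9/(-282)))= 46906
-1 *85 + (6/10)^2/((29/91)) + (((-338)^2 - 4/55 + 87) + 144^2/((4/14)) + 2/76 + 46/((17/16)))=962707546209/5151850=186866.38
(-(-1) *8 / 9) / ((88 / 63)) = 7 / 11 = 0.64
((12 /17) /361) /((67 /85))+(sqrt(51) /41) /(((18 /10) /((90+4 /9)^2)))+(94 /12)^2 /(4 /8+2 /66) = 587732513 /5079270+3312980 * sqrt(51) /29889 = 907.29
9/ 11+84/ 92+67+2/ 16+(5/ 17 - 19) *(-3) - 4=4162469/ 34408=120.97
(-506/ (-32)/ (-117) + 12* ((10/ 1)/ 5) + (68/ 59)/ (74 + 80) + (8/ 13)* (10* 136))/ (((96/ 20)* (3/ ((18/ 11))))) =36603155665/ 374197824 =97.82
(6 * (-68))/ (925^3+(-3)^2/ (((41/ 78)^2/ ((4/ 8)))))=-685848/ 1330432730503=-0.00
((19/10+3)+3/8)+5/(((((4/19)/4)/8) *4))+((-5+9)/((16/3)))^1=7841/40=196.02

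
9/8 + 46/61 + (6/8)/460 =211093/112240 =1.88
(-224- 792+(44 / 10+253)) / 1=-3793 / 5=-758.60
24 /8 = 3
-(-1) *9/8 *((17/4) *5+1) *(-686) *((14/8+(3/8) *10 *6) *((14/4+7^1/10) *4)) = -559651491/80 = -6995643.64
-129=-129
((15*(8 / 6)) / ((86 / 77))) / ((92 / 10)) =1925 / 989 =1.95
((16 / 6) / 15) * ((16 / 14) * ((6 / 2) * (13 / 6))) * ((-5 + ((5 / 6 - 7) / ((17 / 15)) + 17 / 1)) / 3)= 2.89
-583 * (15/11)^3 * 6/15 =-71550/121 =-591.32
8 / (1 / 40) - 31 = 289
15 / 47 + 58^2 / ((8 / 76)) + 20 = 1502981 / 47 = 31978.32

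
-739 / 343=-2.15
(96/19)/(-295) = -96/5605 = -0.02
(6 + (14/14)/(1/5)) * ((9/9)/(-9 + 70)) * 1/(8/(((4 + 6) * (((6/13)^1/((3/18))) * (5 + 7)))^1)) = 5940/793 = 7.49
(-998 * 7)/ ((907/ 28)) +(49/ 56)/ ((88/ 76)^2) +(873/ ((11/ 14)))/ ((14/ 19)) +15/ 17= 77241684837/ 59702368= 1293.78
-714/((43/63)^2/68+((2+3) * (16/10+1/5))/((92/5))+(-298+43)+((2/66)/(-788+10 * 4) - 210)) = 536292137304/348893381917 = 1.54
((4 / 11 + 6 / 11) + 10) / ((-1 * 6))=-20 / 11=-1.82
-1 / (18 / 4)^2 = -4 / 81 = -0.05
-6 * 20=-120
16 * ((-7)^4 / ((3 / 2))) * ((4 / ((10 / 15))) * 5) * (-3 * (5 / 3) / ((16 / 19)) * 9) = -41057100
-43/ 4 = -10.75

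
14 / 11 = 1.27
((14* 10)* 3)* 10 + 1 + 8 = 4209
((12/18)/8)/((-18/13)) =-13/216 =-0.06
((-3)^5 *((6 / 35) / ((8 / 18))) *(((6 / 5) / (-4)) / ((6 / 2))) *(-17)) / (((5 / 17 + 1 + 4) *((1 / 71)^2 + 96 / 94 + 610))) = -49916017287 / 1013372395000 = -0.05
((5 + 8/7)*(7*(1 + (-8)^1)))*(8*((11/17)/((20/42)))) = -278124/85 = -3272.05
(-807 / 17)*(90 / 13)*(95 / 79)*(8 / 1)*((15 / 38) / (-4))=5447250 / 17459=312.00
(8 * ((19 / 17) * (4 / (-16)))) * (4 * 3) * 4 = -107.29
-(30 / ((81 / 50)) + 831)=-22937 / 27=-849.52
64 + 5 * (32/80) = 66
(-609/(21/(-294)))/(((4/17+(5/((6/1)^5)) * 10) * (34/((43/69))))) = 237568464/367471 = 646.50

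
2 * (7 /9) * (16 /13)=224 /117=1.91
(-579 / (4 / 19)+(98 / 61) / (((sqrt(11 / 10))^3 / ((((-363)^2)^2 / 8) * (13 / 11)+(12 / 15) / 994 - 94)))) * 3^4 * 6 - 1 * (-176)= -2672891 / 2+86737691244769551 * sqrt(110) / 524051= 1735922419970.67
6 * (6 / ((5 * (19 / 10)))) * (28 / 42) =48 / 19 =2.53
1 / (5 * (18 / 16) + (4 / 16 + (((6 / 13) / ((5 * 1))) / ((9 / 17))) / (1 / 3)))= 520 / 3327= 0.16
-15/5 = -3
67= 67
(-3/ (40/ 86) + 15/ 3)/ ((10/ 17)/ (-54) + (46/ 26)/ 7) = -1211301/ 202040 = -6.00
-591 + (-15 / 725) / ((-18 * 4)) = -2056679 / 3480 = -591.00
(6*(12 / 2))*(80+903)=35388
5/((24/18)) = 15/4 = 3.75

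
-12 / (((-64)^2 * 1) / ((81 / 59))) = -0.00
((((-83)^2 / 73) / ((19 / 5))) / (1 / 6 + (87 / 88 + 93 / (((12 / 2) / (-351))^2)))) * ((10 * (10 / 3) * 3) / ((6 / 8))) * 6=0.06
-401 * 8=-3208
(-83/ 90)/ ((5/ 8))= -332/ 225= -1.48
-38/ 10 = -19/ 5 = -3.80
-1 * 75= -75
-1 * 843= -843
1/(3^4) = 1/81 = 0.01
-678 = -678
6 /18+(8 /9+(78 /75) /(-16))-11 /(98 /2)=82267 /88200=0.93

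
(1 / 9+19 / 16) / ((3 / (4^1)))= 187 / 108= 1.73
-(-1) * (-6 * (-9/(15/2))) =36/5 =7.20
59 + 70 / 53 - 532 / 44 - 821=-450525 / 583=-772.77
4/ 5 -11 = -51/ 5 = -10.20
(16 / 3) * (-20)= -106.67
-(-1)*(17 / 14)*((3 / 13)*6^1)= 153 / 91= 1.68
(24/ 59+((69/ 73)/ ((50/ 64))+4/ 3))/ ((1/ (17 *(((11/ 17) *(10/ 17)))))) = 20964152/ 1098285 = 19.09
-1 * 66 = -66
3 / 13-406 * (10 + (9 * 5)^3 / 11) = -481538297 / 143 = -3367400.68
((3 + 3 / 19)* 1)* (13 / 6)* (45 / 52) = 5.92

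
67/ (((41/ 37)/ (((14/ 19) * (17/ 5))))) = 590002/ 3895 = 151.48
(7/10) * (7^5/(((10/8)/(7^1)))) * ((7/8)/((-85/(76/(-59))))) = 109531219/125375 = 873.63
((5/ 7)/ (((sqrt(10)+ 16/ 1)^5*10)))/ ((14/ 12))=45818/ 459833261769 - 88345*sqrt(10)/ 3678666094152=0.00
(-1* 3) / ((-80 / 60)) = 2.25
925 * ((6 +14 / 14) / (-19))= -340.79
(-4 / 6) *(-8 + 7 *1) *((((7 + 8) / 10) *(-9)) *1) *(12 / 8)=-27 / 2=-13.50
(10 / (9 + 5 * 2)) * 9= 90 / 19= 4.74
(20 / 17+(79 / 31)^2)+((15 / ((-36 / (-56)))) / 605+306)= 313.71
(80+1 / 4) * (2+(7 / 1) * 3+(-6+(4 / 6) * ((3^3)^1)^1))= 11235 / 4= 2808.75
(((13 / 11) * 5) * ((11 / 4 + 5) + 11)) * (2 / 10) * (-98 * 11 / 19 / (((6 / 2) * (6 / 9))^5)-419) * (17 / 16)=-2120191125 / 214016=-9906.69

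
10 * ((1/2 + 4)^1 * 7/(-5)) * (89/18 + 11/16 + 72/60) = -34433/80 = -430.41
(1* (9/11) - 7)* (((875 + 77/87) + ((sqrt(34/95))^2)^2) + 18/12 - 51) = -44129107246/8636925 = -5109.35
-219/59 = -3.71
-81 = -81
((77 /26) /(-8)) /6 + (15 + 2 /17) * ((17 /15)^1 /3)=105757 /18720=5.65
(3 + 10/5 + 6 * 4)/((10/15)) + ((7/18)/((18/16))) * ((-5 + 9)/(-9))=63199/1458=43.35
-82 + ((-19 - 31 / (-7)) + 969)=872.43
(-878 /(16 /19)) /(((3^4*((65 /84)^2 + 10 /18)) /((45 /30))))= -408709 /24435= -16.73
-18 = -18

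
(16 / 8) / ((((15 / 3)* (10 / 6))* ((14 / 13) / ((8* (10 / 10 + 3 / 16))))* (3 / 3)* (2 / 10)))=741 / 70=10.59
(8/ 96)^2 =1/ 144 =0.01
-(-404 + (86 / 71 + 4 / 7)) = 199902 / 497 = 402.22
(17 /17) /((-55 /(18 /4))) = -9 /110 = -0.08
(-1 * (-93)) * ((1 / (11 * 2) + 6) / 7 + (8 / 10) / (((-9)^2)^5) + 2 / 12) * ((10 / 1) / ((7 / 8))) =98001886919264 / 89494132959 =1095.06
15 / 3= 5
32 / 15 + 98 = 1502 / 15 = 100.13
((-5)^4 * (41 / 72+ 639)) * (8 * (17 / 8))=489270625 / 72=6795425.35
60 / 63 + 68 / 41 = 2248 / 861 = 2.61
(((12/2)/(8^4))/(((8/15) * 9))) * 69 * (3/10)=0.01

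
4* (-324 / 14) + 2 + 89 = -11 / 7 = -1.57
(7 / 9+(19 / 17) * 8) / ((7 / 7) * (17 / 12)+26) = 5948 / 16779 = 0.35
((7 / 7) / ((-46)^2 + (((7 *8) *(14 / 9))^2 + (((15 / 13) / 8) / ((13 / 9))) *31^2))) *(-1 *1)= -109512 / 1073250839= -0.00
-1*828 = -828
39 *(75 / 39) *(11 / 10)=165 / 2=82.50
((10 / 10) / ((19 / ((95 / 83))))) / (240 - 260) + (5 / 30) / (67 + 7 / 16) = -7 / 12948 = -0.00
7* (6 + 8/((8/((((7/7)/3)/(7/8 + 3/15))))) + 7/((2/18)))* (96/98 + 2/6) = 1725613/2709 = 636.99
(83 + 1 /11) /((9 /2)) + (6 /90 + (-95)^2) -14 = 4469618 /495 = 9029.53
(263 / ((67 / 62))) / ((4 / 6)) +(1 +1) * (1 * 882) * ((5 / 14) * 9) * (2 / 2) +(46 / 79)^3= 199366348123 / 33033613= 6035.26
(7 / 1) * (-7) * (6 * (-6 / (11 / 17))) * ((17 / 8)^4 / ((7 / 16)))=89450991 / 704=127061.07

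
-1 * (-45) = 45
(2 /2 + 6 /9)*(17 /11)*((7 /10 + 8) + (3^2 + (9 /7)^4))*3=8339979 /52822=157.89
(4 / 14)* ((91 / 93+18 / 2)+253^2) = 11907530 / 651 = 18291.14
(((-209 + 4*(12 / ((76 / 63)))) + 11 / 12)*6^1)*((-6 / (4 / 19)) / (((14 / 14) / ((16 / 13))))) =460452 / 13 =35419.38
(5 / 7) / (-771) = -5 / 5397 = -0.00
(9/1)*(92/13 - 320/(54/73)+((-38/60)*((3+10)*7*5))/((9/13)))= -196971/26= -7575.81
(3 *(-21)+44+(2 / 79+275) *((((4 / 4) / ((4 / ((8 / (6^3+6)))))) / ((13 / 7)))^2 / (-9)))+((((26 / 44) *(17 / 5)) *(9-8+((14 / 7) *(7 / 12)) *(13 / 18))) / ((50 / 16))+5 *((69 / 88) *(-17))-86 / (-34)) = -22683508428252667 / 276849580293000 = -81.93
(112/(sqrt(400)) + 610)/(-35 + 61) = 1539/65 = 23.68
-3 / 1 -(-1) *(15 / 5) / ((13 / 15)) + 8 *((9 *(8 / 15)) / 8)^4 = 12174 / 8125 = 1.50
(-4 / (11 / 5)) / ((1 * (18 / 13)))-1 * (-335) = 33035 / 99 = 333.69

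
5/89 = 0.06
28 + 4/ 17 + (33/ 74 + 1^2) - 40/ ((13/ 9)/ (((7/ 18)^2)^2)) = 173155279/ 5961033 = 29.05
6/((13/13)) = 6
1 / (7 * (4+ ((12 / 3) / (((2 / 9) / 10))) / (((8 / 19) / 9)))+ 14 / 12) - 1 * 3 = -242652 / 80885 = -3.00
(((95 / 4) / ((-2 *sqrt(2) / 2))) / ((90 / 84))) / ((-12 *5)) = 133 *sqrt(2) / 720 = 0.26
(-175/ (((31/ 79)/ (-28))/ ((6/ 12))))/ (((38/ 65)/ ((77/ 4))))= 484358875/ 2356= 205585.26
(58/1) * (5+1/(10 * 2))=2929/10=292.90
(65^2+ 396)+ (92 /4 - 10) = 4634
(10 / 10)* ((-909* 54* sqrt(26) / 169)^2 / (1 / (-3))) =-14456612376 / 2197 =-6580160.39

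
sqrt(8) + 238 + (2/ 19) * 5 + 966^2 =2 * sqrt(2) + 17734496/ 19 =933397.35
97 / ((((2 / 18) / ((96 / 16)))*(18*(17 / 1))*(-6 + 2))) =-291 / 68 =-4.28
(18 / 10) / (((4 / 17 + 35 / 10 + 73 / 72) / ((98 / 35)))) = 154224 / 145325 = 1.06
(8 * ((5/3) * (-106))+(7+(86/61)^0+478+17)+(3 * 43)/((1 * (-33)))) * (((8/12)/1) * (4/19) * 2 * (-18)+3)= 392210/209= 1876.60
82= 82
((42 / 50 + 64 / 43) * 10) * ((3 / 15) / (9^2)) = 5006 / 87075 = 0.06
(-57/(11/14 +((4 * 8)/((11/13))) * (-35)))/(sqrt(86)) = 4389 * sqrt(86)/8759917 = 0.00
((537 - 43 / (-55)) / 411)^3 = 25876552408552 / 11550839095125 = 2.24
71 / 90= 0.79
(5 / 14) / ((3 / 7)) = 5 / 6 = 0.83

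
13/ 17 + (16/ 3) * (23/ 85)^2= 25039/ 21675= 1.16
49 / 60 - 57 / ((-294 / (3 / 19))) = 2491 / 2940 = 0.85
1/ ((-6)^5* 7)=-1/ 54432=-0.00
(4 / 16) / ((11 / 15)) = 15 / 44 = 0.34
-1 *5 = -5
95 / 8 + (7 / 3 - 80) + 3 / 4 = -1561 / 24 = -65.04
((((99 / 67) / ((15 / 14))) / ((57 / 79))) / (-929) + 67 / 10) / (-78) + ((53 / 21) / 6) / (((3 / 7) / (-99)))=-97.25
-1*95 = -95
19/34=0.56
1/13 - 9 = -116/13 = -8.92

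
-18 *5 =-90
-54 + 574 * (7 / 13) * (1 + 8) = 35460 / 13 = 2727.69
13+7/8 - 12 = 15/8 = 1.88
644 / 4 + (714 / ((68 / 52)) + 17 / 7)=4966 / 7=709.43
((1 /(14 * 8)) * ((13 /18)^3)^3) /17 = 10604499373 /377676088860672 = 0.00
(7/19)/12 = 7/228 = 0.03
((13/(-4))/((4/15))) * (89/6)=-5785/32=-180.78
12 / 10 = 1.20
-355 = -355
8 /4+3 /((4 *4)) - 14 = -189 /16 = -11.81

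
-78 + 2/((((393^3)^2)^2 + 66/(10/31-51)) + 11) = -78.00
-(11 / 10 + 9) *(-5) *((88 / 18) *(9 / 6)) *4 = 4444 / 3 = 1481.33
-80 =-80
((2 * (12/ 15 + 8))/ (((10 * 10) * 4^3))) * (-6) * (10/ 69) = -11/ 4600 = -0.00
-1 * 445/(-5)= 89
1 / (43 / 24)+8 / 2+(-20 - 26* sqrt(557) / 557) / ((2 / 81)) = -34634 / 43 - 1053* sqrt(557) / 557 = -850.06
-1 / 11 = -0.09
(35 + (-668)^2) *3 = 1338777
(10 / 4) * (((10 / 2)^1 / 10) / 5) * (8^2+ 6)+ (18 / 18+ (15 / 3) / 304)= 5629 / 304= 18.52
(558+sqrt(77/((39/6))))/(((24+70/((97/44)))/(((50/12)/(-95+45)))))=-9021/10816-97 *sqrt(2002)/843648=-0.84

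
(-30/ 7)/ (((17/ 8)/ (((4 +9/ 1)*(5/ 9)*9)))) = -15600/ 119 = -131.09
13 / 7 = 1.86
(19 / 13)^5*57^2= 8044845651 / 371293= 21667.11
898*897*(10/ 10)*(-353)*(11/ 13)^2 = -2646582906/ 13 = -203583300.46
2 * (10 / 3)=20 / 3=6.67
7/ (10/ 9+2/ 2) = 63/ 19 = 3.32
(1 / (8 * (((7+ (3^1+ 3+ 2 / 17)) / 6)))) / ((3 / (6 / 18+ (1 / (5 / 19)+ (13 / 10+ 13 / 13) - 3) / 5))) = 2431 / 133800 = 0.02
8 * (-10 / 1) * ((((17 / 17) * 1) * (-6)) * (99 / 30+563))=271824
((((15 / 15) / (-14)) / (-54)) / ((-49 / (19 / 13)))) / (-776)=19 / 373699872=0.00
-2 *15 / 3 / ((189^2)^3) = -10 / 45579633110361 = -0.00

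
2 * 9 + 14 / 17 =18.82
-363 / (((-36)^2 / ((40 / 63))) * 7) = -0.03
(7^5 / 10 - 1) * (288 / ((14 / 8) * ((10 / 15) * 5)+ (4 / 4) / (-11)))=159638688 / 1895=84242.05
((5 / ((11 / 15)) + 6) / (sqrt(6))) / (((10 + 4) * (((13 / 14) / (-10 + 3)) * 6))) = -329 * sqrt(6) / 1716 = -0.47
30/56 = 0.54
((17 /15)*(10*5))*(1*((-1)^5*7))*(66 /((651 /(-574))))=23083.44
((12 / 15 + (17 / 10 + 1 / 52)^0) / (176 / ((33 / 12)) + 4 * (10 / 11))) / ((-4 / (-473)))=3.15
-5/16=-0.31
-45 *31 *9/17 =-12555/17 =-738.53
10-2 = 8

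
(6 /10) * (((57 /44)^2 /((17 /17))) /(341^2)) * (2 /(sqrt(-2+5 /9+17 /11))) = 29241 * sqrt(110) /5628000400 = 0.00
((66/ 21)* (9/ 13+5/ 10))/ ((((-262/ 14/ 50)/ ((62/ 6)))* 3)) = -528550/ 15327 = -34.48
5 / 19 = 0.26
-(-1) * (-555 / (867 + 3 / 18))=-3330 / 5203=-0.64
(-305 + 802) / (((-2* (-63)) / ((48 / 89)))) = 568 / 267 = 2.13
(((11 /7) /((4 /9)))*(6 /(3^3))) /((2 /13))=143 /28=5.11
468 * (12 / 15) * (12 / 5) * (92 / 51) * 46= 31689216 / 425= 74562.86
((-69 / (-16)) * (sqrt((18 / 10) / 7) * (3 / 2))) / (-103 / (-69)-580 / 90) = -128547 * sqrt(35) / 1148000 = -0.66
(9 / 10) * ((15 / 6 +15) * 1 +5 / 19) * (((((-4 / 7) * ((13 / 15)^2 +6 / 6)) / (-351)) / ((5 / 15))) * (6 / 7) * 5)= 7092 / 12103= 0.59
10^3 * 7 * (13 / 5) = 18200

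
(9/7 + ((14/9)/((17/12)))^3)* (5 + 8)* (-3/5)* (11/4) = -346513453/6190380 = -55.98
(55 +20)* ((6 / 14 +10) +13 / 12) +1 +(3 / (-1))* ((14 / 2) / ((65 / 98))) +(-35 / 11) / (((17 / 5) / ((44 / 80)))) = 12874391 / 15470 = 832.22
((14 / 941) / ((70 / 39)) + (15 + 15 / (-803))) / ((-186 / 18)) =-169897401 / 117121565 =-1.45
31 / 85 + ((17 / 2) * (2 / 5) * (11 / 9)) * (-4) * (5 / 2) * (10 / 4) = -103.52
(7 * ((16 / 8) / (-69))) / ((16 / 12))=-7 / 46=-0.15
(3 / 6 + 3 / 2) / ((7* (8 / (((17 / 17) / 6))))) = 1 / 168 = 0.01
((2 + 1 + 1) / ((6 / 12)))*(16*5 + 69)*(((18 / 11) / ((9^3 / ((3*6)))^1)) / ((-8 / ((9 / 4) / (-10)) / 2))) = 149 / 55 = 2.71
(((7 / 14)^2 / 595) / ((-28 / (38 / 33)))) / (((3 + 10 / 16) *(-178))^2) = -38 / 915598251645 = -0.00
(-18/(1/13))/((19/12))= -2808/19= -147.79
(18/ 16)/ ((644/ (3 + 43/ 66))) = 723/ 113344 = 0.01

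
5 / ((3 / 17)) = 85 / 3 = 28.33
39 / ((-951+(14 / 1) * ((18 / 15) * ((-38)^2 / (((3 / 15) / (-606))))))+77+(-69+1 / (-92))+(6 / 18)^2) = -32292 / 60863232049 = -0.00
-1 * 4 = -4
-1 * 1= -1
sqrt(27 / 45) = sqrt(15) / 5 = 0.77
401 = 401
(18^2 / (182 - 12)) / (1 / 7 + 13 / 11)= 2079 / 1445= 1.44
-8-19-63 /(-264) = -2355 /88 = -26.76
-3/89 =-0.03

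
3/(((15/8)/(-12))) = -96/5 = -19.20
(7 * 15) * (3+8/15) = 371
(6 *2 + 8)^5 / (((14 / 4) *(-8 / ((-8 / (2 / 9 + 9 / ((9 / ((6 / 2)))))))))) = 57600000 / 203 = 283743.84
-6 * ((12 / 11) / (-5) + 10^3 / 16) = -20553 / 55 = -373.69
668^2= 446224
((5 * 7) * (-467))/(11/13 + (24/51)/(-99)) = -357612255/18409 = -19425.95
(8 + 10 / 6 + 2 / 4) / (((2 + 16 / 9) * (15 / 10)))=61 / 34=1.79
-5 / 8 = -0.62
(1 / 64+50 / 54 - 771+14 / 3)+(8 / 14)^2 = -64779605 / 84672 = -765.07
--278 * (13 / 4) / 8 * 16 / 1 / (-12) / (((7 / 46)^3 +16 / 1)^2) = -4280013622768 / 7279465448883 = -0.59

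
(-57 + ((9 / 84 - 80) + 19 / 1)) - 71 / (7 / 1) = -3585 / 28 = -128.04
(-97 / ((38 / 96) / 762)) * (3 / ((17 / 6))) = -197714.23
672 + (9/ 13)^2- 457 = 215.48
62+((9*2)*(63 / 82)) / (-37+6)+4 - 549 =-614460 / 1271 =-483.45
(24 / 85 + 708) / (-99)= -20068 / 2805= -7.15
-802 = -802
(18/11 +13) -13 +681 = 7509/11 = 682.64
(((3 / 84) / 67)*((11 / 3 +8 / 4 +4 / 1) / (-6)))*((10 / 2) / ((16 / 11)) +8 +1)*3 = -5771 / 180096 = -0.03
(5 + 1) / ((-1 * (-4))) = 3 / 2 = 1.50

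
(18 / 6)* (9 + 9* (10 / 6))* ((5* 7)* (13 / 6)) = 5460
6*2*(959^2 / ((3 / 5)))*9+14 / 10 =827712907 / 5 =165542581.40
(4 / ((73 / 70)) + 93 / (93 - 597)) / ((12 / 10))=223885 / 73584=3.04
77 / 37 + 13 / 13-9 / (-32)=3981 / 1184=3.36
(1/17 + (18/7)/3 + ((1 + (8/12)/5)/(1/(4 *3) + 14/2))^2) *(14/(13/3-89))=-210087/1349375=-0.16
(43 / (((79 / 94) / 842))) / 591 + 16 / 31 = 73.41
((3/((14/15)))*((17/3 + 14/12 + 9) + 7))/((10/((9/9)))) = 411/56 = 7.34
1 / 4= 0.25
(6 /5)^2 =36 /25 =1.44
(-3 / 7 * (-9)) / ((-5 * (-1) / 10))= 54 / 7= 7.71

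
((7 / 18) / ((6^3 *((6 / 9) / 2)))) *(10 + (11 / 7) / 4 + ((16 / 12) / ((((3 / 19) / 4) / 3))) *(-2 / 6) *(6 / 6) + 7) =-4129 / 46656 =-0.09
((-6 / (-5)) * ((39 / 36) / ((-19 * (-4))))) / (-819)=-1 / 47880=-0.00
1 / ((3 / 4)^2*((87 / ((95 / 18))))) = 760 / 7047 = 0.11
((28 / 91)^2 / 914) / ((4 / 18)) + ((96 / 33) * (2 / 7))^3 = 20262602740 / 35259413189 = 0.57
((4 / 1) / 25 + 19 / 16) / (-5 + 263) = 0.01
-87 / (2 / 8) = -348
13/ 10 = 1.30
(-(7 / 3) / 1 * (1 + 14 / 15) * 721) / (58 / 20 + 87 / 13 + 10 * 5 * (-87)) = 131222 / 175113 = 0.75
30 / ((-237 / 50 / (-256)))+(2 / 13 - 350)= 1304708 / 1027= 1270.41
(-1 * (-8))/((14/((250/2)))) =500/7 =71.43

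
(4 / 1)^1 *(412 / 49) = 1648 / 49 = 33.63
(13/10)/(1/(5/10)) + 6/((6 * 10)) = 3/4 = 0.75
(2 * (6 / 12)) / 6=1 / 6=0.17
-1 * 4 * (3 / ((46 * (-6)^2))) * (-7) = 0.05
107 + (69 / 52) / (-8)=44443 / 416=106.83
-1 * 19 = -19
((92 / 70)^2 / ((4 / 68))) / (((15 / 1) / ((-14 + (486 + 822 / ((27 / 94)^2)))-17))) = 91067758388 / 4465125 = 20395.34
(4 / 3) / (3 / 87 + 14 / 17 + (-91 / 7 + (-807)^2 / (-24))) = -15776 / 321209421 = -0.00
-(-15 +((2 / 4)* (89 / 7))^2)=-25.41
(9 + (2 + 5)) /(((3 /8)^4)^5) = 18446744073709551616 /3486784401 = 5290474532.47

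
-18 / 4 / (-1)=9 / 2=4.50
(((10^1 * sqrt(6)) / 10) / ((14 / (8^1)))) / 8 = sqrt(6) / 14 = 0.17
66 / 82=33 / 41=0.80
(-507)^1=-507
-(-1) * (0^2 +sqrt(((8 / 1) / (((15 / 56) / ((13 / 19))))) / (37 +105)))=4 * sqrt(3682770) / 20235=0.38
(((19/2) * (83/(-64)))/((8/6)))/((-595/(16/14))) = 4731/266560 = 0.02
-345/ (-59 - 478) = 115/ 179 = 0.64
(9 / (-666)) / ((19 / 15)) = -15 / 1406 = -0.01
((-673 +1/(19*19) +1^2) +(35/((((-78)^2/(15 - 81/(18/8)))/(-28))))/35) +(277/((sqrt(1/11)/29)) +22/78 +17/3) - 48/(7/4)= -888351388/1281189 +8033*sqrt(11)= 25949.07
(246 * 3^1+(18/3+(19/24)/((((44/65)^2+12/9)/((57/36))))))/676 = 1623421417/1473658368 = 1.10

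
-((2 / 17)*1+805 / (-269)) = 13147 / 4573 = 2.87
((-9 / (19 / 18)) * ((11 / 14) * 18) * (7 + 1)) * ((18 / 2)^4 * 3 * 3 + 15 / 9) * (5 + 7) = -90917240832 / 133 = -683588276.93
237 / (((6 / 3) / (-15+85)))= 8295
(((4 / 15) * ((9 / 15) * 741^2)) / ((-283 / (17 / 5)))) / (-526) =18668754 / 9303625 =2.01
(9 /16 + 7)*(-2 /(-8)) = 1.89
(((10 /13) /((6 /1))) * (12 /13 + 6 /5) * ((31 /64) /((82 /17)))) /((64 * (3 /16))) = 12121 /5321472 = 0.00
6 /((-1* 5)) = -1.20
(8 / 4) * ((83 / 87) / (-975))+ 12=1017734 / 84825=12.00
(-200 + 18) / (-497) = 26 / 71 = 0.37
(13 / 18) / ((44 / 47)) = 611 / 792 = 0.77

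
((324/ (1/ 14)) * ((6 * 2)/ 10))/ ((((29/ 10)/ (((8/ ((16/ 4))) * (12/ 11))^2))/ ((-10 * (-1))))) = 313528320/ 3509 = 89349.76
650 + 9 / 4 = 2609 / 4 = 652.25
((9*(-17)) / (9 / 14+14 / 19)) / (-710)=20349 / 130285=0.16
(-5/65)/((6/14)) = -0.18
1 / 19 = 0.05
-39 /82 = -0.48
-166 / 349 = -0.48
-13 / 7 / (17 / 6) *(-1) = 78 / 119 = 0.66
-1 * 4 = -4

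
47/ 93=0.51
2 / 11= 0.18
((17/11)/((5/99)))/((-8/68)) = -2601/10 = -260.10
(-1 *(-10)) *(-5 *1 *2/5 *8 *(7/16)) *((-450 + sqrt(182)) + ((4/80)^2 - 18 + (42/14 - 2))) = 1307593/40 - 70 *sqrt(182) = 31745.47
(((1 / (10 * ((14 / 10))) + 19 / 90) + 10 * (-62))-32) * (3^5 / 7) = -5542857 / 245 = -22623.91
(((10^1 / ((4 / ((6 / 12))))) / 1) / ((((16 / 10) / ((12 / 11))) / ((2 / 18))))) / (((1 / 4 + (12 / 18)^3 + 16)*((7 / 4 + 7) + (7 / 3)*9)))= 450 / 2339183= 0.00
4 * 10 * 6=240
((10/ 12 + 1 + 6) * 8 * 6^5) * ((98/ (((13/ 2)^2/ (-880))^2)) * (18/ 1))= 10650665720217600/ 28561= 372909412143.05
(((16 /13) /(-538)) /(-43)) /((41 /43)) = 8 /143377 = 0.00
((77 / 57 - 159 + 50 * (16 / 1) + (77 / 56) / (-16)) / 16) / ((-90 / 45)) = -4685965 / 233472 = -20.07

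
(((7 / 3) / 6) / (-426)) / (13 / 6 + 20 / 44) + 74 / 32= 4089623 / 1768752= 2.31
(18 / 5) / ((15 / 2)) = 12 / 25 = 0.48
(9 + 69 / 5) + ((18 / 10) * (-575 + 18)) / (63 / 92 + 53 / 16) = -335418 / 1471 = -228.02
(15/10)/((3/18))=9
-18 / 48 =-3 / 8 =-0.38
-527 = -527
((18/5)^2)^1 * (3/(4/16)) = 3888/25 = 155.52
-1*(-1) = 1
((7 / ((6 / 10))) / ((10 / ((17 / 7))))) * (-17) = -48.17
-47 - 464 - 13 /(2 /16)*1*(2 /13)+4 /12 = -1580 /3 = -526.67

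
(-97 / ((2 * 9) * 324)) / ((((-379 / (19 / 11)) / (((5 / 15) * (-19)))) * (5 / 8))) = -35017 / 45588015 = -0.00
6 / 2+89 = 92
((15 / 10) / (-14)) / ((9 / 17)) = -17 / 84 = -0.20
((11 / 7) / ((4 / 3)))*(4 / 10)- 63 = -4377 / 70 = -62.53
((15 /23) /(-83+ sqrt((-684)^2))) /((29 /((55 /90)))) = 55 /2405202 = 0.00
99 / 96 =33 / 32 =1.03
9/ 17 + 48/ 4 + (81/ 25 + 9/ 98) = 15.86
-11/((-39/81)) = 297/13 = 22.85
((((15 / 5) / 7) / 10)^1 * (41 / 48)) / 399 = 41 / 446880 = 0.00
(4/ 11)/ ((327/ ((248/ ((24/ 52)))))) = 6448/ 10791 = 0.60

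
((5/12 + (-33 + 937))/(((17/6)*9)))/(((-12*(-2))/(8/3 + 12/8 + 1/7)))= 1964393/308448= 6.37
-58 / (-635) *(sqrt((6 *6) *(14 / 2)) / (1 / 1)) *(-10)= -696 *sqrt(7) / 127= -14.50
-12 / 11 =-1.09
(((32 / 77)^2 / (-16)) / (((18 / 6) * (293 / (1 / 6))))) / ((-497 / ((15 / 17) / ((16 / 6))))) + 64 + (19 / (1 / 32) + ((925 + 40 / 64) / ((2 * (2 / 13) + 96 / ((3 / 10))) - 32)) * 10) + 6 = 156256036484769993 / 220046241175376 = 710.11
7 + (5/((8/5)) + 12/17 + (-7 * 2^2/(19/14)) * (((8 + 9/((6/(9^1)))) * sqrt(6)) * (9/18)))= 1473/136- 4214 * sqrt(6)/19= -532.44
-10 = -10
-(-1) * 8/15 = 8/15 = 0.53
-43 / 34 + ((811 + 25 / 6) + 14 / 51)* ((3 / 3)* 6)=166307 / 34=4891.38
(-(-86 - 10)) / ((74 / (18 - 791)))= -37104 / 37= -1002.81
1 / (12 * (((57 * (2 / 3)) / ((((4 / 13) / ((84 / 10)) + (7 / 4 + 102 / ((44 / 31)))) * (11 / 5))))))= 884687 / 2489760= 0.36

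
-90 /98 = -45 /49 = -0.92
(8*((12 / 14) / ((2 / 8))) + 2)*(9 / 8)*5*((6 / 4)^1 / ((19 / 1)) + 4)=718425 / 1064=675.21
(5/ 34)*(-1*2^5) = -4.71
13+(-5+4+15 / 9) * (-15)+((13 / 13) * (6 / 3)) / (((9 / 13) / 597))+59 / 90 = 1728.32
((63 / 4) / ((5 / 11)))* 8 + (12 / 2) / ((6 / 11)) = 288.20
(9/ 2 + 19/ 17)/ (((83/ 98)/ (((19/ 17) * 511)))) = 90866531/ 23987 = 3788.16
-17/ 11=-1.55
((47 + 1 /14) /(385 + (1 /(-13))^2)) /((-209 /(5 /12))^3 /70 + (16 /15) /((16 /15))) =-69606875 /1026446845666292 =-0.00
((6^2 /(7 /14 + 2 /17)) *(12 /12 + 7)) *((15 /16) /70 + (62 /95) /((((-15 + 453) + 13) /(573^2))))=465116092074 /2099405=221546.62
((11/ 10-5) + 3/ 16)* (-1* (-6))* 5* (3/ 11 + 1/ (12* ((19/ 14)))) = -37.21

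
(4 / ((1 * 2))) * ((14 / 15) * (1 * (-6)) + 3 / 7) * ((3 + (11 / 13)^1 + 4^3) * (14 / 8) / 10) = -79821 / 650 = -122.80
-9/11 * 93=-837/11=-76.09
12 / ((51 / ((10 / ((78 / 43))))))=860 / 663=1.30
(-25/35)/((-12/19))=95/84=1.13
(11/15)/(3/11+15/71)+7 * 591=23465381/5670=4138.52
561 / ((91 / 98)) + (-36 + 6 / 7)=569.01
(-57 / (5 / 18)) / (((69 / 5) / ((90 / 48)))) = -2565 / 92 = -27.88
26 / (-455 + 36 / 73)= -1898 / 33179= -0.06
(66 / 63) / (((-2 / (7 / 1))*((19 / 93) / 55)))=-18755 / 19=-987.11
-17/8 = -2.12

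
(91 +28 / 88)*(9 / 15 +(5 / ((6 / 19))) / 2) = 1026599 / 1320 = 777.73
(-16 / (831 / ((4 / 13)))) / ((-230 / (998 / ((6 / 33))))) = 175648 / 1242345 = 0.14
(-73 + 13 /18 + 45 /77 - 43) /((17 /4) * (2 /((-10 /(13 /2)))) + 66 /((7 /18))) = -0.70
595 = 595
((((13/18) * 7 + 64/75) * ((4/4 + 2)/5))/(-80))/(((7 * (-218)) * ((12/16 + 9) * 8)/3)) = 2659/2380560000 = 0.00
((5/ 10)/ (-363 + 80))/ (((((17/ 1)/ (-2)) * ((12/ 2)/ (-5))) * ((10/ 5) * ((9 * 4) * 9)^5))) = -5/ 206130213927456768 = -0.00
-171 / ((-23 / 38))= 6498 / 23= 282.52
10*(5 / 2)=25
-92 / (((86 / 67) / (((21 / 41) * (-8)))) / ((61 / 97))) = 184.69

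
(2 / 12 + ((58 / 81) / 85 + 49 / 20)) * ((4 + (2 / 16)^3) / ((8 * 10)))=9875497 / 75202560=0.13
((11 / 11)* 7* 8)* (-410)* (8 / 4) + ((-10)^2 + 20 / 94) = -2153530 / 47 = -45819.79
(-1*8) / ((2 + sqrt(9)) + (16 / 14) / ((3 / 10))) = -168 / 185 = -0.91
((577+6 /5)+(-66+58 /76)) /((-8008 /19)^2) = 1851797 /641280640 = 0.00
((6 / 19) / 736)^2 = 9 / 48888064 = 0.00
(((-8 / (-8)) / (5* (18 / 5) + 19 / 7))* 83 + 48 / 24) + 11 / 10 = 2061 / 290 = 7.11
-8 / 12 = -2 / 3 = -0.67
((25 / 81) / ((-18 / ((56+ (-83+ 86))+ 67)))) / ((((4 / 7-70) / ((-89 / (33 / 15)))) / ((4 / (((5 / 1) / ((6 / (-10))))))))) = 43610 / 72171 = 0.60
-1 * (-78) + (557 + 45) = 680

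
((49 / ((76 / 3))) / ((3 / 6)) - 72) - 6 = -2817 / 38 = -74.13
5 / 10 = 1 / 2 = 0.50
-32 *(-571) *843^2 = 12984978528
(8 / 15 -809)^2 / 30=147064129 / 6750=21787.28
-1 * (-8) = 8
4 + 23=27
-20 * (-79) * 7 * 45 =497700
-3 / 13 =-0.23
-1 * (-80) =80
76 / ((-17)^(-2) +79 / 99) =1087218 / 11465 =94.83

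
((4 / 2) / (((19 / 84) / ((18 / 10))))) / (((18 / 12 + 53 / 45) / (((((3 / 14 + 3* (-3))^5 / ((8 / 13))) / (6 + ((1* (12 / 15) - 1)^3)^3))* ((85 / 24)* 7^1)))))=-4921561235806083984375 / 2355895298963584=-2089040.73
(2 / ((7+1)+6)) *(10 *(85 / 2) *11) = 4675 / 7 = 667.86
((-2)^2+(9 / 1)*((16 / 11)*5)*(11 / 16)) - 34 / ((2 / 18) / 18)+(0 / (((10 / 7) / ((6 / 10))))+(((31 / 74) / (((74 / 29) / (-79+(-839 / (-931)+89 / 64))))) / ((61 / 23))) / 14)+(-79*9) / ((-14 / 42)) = -926867158384873 / 278644814336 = -3326.34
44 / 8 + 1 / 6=17 / 3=5.67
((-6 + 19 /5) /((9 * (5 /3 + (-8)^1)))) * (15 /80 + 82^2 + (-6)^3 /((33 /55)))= 1120097 /4560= 245.64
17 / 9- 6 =-37 / 9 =-4.11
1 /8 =0.12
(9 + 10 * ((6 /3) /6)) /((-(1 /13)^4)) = -1056757 /3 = -352252.33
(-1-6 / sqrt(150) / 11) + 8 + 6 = 12.96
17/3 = 5.67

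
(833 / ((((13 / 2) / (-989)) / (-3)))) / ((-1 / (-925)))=4572295350 / 13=351715026.92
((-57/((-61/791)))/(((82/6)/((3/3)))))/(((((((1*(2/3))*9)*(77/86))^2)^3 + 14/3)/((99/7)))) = 36277866364160619/1140226519087659829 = 0.03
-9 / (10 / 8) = -36 / 5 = -7.20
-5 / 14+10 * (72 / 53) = 13.23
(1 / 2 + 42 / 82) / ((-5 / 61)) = -5063 / 410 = -12.35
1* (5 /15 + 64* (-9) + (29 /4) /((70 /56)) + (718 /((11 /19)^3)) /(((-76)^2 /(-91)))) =-100329769 /159720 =-628.16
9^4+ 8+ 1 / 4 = 6569.25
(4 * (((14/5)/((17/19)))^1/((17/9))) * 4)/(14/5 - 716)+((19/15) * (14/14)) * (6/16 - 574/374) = -204896551/136035768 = -1.51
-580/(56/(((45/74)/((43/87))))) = -567675/44548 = -12.74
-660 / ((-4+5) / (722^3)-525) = 248402251680 / 197592700199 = 1.26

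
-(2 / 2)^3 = -1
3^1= 3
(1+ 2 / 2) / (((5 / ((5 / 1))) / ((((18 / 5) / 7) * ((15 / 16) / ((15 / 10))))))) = 9 / 14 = 0.64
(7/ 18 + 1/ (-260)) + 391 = 915841/ 2340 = 391.39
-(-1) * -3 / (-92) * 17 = 51 / 92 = 0.55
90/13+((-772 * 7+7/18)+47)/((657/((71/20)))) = -67707937/3074760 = -22.02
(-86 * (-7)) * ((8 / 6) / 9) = 2408 / 27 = 89.19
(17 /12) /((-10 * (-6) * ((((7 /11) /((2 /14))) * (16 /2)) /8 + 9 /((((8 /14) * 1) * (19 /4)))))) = 3553 /1169280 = 0.00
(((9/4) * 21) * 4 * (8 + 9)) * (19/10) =61047/10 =6104.70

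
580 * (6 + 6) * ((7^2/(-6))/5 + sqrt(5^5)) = 377707.83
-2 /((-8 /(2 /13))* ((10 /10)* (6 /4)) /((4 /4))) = 1 /39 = 0.03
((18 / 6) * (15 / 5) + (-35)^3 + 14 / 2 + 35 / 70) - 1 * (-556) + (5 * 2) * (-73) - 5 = -86075 / 2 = -43037.50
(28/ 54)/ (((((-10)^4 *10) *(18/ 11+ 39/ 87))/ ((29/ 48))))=9251/ 6156000000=0.00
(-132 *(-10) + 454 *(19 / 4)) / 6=6953 / 12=579.42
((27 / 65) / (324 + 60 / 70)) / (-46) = -63 / 2266420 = -0.00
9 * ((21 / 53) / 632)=189 / 33496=0.01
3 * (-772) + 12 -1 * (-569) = -1735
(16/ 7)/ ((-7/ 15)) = -240/ 49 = -4.90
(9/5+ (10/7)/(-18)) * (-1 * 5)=-542/63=-8.60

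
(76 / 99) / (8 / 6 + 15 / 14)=1064 / 3333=0.32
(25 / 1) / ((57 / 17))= 425 / 57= 7.46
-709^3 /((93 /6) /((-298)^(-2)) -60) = -258.94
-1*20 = -20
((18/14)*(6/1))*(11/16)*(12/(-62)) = -891/868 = -1.03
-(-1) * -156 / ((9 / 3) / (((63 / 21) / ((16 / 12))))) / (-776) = 117 / 776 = 0.15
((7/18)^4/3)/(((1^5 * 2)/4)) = 2401/157464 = 0.02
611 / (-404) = -611 / 404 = -1.51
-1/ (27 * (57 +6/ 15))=-5/ 7749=-0.00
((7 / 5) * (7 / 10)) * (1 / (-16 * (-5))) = 49 / 4000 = 0.01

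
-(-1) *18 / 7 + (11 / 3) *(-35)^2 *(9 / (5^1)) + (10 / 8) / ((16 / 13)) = 3623687 / 448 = 8088.59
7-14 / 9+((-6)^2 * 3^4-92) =25465 / 9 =2829.44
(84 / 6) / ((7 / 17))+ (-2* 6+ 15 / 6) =49 / 2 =24.50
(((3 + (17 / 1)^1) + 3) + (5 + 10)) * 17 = 646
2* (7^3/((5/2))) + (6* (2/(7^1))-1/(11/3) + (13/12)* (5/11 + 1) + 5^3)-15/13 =6024971/15015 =401.26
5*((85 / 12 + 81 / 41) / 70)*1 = 4457 / 6888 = 0.65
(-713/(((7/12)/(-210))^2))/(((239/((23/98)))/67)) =-71197898400/11711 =-6079574.62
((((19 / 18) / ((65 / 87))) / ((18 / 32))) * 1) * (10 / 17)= 8816 / 5967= 1.48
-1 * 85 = -85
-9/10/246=-3/820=-0.00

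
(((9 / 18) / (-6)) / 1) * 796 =-199 / 3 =-66.33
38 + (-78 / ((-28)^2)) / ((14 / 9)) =208193 / 5488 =37.94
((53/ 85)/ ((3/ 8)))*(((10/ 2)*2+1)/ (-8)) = -2.29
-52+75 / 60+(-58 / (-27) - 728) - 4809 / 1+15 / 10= -603083 / 108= -5584.10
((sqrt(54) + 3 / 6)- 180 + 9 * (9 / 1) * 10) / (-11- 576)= -1.09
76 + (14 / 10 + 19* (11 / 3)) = 2206 / 15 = 147.07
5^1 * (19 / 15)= 19 / 3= 6.33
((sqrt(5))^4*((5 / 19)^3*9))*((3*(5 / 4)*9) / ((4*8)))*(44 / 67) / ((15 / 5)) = 13921875 / 14705696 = 0.95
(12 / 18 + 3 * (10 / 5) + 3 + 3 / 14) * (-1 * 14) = -415 / 3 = -138.33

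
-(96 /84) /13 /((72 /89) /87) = -9.45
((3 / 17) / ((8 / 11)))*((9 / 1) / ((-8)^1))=-297 / 1088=-0.27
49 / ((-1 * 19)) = -49 / 19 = -2.58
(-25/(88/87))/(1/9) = -19575/88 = -222.44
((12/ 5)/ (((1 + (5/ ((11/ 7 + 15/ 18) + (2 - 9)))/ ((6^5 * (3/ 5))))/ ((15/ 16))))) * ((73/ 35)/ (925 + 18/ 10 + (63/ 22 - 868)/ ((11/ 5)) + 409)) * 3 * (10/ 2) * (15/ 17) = 0.07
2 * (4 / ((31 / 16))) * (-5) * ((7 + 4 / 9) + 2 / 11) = -483200 / 3069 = -157.45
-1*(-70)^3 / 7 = 49000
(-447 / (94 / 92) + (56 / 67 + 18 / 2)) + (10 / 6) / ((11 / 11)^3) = -4024298 / 9447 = -425.99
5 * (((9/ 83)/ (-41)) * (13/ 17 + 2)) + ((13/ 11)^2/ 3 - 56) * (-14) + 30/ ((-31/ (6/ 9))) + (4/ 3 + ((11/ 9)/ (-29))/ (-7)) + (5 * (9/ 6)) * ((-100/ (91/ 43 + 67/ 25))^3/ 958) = 1150492177267738929243966349/ 1626862088750840429765508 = 707.18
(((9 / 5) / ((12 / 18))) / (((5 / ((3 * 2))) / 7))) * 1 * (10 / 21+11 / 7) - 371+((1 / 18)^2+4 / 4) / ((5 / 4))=-655609 / 2025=-323.76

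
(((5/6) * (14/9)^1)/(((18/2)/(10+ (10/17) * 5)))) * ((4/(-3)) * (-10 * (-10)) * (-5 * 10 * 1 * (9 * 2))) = 308000000/1377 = 223674.66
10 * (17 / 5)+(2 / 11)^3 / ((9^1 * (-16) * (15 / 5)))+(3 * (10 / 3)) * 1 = 3162455 / 71874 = 44.00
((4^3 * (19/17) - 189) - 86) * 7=-24213/17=-1424.29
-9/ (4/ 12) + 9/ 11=-288/ 11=-26.18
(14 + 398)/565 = 412/565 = 0.73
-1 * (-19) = 19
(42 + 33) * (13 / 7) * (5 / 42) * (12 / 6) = 1625 / 49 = 33.16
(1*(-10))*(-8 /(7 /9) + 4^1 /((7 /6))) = 480 /7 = 68.57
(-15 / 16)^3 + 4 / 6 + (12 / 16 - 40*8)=-3924877 / 12288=-319.41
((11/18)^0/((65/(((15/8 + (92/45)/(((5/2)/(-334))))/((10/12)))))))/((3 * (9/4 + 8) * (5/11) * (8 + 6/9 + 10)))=-5371003/279825000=-0.02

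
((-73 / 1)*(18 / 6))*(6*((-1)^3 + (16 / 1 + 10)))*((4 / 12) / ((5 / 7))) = -15330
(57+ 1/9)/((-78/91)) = -1799/27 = -66.63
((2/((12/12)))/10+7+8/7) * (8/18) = 1168/315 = 3.71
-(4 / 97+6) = -586 / 97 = -6.04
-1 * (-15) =15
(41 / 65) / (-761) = -41 / 49465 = -0.00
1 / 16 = 0.06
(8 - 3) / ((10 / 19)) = 19 / 2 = 9.50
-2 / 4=-0.50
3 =3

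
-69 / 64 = -1.08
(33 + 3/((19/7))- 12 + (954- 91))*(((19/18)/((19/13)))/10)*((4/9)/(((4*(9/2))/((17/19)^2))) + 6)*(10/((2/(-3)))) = -9620635726/1666737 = -5772.14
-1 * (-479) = 479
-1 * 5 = -5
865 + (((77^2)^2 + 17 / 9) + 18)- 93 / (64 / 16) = 35153902.64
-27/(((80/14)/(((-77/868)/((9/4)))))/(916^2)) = 24227742/155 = 156308.01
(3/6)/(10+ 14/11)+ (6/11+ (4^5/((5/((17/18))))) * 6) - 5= 47308559/40920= 1156.12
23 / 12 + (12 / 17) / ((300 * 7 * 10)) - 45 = -7690369 / 178500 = -43.08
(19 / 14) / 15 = 19 / 210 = 0.09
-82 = -82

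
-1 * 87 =-87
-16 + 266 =250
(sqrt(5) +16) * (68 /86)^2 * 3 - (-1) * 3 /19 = 3468 * sqrt(5) /1849 +1059819 /35131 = 34.36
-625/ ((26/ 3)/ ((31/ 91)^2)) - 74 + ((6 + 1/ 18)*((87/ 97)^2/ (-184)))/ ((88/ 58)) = -1351217851580869/ 16400991390784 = -82.39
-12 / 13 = -0.92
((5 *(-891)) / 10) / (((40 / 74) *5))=-32967 / 200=-164.84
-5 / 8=-0.62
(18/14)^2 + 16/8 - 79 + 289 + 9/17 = 178414/833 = 214.18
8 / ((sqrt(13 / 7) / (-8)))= -64 * sqrt(91) / 13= -46.96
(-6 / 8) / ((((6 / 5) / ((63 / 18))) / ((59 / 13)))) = -9.93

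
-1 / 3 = -0.33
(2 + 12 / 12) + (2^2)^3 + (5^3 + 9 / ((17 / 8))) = 3336 / 17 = 196.24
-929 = -929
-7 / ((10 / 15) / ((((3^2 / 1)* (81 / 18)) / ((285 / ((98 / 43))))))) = -27783 / 8170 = -3.40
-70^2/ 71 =-4900/ 71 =-69.01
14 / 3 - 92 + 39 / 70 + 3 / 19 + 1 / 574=-7084801 / 81795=-86.62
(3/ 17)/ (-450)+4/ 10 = 1019/ 2550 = 0.40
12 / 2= 6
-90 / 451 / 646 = -45 / 145673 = -0.00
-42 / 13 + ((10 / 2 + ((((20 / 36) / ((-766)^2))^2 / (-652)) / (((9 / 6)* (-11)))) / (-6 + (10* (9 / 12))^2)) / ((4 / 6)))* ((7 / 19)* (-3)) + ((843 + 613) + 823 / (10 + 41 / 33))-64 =446268512044654841557819039 / 306991289122661122931952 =1453.68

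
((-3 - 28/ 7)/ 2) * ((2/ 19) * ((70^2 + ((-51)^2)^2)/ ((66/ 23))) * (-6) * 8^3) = 558072965632/ 209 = 2670205577.19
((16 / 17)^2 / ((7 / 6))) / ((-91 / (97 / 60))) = -12416 / 920465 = -0.01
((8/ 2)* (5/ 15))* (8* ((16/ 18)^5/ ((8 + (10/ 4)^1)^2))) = 0.05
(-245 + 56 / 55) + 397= 8416 / 55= 153.02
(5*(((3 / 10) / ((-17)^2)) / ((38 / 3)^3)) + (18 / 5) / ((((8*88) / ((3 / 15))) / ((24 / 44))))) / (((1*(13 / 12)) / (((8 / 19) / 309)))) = 107531604 / 152552104265275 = 0.00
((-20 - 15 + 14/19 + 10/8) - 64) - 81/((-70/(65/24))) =-199775/2128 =-93.88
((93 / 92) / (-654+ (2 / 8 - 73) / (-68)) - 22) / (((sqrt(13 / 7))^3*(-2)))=14978401*sqrt(91) / 32872359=4.35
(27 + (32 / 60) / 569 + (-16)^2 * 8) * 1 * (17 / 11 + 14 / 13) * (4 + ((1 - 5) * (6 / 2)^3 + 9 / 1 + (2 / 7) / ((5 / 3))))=-41985665305 / 81367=-516003.60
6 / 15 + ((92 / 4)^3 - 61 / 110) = 1338353 / 110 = 12166.85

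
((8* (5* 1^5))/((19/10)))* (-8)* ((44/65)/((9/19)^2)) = -535040/1053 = -508.11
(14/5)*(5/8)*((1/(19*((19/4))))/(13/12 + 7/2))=84/19855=0.00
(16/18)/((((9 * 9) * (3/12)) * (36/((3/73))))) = 8/159651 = 0.00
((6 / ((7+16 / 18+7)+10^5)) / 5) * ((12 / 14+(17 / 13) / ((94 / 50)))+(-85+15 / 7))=-1341279 / 1374954685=-0.00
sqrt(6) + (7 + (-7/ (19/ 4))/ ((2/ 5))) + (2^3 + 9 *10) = sqrt(6) + 1925/ 19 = 103.77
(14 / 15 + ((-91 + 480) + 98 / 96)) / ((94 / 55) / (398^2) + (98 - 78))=40872944519 / 2090933928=19.55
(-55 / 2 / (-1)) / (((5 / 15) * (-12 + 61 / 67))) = -11055 / 1486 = -7.44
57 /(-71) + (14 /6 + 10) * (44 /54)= 53177 /5751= 9.25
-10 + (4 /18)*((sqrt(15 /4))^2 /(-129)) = -7745 /774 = -10.01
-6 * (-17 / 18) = 17 / 3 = 5.67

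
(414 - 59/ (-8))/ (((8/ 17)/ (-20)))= -286535/ 16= -17908.44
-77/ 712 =-0.11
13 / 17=0.76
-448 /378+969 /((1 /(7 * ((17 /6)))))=1037735 /54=19217.31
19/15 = 1.27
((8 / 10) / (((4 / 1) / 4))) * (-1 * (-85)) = 68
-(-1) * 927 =927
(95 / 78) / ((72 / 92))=2185 / 1404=1.56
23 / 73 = 0.32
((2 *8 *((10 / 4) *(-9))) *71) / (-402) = 4260 / 67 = 63.58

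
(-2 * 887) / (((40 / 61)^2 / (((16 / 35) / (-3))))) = 3300527 / 5250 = 628.67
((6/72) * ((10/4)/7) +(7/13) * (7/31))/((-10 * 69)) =-10247/46715760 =-0.00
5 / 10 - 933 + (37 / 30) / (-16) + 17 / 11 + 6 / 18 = -1638029 / 1760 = -930.70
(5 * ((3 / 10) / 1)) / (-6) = -1 / 4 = -0.25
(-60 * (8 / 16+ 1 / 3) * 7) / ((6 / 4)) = -700 / 3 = -233.33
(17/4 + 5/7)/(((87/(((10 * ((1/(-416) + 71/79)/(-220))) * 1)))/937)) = -1278856017/587082496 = -2.18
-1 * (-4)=4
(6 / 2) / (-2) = -3 / 2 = -1.50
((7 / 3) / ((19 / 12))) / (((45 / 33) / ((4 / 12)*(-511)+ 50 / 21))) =-155188 / 855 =-181.51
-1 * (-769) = 769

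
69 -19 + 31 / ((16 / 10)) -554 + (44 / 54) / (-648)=-8479021 / 17496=-484.63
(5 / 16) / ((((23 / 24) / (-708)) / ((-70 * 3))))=1115100 / 23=48482.61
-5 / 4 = -1.25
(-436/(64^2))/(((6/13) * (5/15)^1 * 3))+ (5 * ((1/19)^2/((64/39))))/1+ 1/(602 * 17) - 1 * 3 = -3.22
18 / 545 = 0.03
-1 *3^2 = -9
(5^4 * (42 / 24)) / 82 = 4375 / 328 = 13.34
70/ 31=2.26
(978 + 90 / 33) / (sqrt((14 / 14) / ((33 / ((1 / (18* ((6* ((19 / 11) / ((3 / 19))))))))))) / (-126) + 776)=154958832* sqrt(3) / 4100040770208757 + 5181729127110144 / 4100040770208757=1.26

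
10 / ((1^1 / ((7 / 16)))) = 35 / 8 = 4.38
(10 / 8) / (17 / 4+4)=5 / 33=0.15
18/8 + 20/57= 593/228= 2.60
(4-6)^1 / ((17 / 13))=-26 / 17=-1.53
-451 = -451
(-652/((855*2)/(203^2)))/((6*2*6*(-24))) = 6717067/738720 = 9.09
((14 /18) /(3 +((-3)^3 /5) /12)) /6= 70 /1377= 0.05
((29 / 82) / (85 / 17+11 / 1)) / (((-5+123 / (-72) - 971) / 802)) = -34887 / 1924130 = -0.02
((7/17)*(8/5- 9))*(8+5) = -3367/85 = -39.61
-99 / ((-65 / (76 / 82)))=3762 / 2665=1.41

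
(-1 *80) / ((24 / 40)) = -400 / 3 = -133.33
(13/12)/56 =0.02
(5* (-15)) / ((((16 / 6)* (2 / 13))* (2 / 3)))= -8775 / 32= -274.22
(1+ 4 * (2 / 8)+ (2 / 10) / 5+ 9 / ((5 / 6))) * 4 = 1284 / 25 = 51.36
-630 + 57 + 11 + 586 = 24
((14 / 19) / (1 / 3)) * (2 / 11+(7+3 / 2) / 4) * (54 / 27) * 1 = 4263 / 418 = 10.20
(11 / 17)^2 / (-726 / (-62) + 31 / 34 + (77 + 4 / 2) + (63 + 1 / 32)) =120032 / 44337071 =0.00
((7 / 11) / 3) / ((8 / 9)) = 21 / 88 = 0.24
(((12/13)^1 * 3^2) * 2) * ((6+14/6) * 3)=5400/13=415.38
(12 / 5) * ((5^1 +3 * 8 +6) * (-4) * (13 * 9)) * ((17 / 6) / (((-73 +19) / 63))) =129948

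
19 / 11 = 1.73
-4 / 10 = -2 / 5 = -0.40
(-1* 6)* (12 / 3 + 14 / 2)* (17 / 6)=-187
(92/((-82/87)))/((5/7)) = -28014/205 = -136.65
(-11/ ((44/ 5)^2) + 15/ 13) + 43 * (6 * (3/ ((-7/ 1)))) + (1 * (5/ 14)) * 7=-1714667/ 16016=-107.06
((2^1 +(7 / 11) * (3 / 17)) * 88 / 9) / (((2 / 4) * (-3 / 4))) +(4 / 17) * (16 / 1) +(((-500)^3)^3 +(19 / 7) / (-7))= -1953125000000000000000052.00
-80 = -80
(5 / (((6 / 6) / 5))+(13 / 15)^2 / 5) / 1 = 28294 / 1125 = 25.15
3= 3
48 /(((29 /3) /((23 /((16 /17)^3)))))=1016991 /7424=136.99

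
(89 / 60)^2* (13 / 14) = 102973 / 50400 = 2.04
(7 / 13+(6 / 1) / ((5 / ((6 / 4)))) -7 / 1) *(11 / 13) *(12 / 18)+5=2003 / 845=2.37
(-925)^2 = 855625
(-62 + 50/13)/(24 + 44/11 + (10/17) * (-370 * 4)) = 3213/46553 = 0.07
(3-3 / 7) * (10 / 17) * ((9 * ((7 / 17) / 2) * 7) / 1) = 5670 / 289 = 19.62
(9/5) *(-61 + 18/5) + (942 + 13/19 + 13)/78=-1687028/18525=-91.07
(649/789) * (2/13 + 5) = 43483/10257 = 4.24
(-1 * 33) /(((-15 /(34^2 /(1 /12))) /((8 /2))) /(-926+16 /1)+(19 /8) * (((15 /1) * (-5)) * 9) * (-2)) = -111086976 /10793109601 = -0.01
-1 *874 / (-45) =874 / 45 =19.42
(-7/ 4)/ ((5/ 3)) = -21/ 20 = -1.05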